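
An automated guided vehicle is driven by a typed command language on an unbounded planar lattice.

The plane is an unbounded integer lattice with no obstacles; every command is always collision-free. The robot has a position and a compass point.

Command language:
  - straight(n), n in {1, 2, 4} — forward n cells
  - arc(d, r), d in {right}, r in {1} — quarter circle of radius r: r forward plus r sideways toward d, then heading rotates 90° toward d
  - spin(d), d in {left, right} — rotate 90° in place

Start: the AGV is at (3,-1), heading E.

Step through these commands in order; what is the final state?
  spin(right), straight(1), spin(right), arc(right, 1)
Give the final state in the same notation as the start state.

at (2,-1), heading N

begin: at (3,-1), heading E
1. spin(right) → at (3,-1), heading S
2. straight(1) → at (3,-2), heading S
3. spin(right) → at (3,-2), heading W
4. arc(right, 1) → at (2,-1), heading N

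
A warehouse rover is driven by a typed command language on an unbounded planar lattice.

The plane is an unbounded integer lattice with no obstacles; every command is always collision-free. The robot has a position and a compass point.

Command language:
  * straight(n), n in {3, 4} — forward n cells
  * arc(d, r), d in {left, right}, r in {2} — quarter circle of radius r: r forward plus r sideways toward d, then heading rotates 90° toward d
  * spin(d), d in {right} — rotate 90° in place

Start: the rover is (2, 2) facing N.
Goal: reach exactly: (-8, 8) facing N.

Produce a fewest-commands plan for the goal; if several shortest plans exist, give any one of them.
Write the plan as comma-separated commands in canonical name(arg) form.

from: (2, 2) facing N
t=1 arc(left, 2) ⇒ (0, 4) facing W
t=2 arc(right, 2) ⇒ (-2, 6) facing N
t=3 arc(left, 2) ⇒ (-4, 8) facing W
t=4 straight(4) ⇒ (-8, 8) facing W
t=5 spin(right) ⇒ (-8, 8) facing N
nothing shorter than 5 reaches the goal.

arc(left, 2), arc(right, 2), arc(left, 2), straight(4), spin(right)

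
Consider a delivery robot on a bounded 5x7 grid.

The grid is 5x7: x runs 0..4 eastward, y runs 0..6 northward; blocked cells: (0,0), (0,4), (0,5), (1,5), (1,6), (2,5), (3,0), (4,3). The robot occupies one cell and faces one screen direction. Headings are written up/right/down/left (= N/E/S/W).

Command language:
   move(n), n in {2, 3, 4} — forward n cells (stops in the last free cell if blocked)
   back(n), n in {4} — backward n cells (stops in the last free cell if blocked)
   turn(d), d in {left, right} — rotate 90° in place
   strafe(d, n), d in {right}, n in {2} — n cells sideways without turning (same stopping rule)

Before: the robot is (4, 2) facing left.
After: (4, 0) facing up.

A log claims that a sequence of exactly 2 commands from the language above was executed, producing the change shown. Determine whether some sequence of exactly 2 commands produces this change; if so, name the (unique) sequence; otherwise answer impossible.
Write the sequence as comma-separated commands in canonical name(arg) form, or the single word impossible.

key: position moved to (4,0) AND the heading swung to N — translation plus rotation needed
start: (4, 2) facing left
step 1 (turn(right)): (4, 2) facing up
step 2 (back(4)): (4, 0) facing up
no rival 2-sequence matches.

turn(right), back(4)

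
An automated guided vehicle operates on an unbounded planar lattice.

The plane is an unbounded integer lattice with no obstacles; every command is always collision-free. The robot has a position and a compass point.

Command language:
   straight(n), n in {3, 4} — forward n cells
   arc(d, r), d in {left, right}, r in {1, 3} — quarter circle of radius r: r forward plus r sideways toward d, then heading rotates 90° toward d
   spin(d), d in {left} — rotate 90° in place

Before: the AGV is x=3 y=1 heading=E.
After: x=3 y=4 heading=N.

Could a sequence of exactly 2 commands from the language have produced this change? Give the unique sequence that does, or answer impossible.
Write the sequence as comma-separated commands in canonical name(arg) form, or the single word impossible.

key: cell and facing (now N) both changed — the 2 commands mix motion and turning
from: x=3 y=1 heading=E
[1] after spin(left): x=3 y=1 heading=N
[2] after straight(3): x=3 y=4 heading=N
uniquely the one of 49 2-step routes that fits.

spin(left), straight(3)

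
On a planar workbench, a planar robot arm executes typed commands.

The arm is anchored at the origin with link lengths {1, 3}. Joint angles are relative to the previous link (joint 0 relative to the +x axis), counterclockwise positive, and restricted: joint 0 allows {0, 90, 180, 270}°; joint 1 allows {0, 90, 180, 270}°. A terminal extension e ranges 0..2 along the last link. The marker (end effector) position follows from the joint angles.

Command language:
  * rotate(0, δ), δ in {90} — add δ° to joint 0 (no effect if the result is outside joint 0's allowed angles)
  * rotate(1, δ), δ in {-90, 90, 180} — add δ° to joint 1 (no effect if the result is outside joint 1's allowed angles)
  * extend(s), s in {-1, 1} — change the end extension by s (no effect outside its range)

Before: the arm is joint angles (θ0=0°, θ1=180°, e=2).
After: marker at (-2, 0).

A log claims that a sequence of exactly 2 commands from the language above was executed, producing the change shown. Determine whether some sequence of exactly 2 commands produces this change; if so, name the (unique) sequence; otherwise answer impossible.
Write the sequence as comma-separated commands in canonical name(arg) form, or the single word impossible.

begin: joint angles (θ0=0°, θ1=180°, e=2)
[1] after extend(-1): joint angles (θ0=0°, θ1=180°, e=1)
[2] after extend(-1): joint angles (θ0=0°, θ1=180°, e=0)
no rival 2-sequence matches.

extend(-1), extend(-1)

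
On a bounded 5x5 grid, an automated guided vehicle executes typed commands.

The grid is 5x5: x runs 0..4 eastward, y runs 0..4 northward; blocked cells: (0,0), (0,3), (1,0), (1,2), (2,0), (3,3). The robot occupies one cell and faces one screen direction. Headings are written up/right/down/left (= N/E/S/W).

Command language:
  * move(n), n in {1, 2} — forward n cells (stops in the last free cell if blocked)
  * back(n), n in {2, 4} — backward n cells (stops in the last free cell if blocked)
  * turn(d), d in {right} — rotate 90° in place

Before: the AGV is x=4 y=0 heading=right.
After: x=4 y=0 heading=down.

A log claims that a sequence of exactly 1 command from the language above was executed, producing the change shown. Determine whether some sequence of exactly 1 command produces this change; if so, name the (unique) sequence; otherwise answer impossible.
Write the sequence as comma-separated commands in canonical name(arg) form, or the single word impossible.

turn(right)

key: parked at (4,0) the whole time — nothing moves the robot
initial: x=4 y=0 heading=right
1. turn(right) → x=4 y=0 heading=down
no rival 1-sequence matches.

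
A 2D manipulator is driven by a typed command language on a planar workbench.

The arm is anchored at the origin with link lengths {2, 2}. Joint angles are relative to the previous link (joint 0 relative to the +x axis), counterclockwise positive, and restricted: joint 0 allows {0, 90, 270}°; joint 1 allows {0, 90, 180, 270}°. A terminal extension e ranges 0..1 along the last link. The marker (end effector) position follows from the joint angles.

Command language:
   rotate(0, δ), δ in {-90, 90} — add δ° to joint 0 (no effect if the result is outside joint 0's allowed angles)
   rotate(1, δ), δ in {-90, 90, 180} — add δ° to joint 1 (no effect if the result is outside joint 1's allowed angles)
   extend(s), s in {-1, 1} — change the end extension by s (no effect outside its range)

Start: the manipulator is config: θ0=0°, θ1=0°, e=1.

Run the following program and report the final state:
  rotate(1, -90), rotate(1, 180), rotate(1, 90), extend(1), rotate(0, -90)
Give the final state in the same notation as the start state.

from: config: θ0=0°, θ1=0°, e=1
1. rotate(1, -90) → config: θ0=0°, θ1=270°, e=1
2. rotate(1, 180) → config: θ0=0°, θ1=90°, e=1
3. rotate(1, 90) → config: θ0=0°, θ1=180°, e=1
4. extend(1) → config: θ0=0°, θ1=180°, e=1
5. rotate(0, -90) → config: θ0=270°, θ1=180°, e=1

config: θ0=270°, θ1=180°, e=1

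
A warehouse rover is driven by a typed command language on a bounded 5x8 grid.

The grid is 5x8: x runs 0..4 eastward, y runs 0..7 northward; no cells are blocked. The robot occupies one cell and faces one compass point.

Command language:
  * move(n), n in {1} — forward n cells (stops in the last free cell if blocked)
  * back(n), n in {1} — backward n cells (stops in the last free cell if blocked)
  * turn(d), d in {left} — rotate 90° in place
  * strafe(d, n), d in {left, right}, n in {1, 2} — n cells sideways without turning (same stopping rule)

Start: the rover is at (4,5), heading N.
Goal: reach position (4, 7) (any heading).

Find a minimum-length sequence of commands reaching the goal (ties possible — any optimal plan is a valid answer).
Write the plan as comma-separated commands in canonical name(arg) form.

begin: at (4,5), heading N
1. move(1) → at (4,6), heading N
2. move(1) → at (4,7), heading N
no 1-step plan works, so 2 is optimal.

move(1), move(1)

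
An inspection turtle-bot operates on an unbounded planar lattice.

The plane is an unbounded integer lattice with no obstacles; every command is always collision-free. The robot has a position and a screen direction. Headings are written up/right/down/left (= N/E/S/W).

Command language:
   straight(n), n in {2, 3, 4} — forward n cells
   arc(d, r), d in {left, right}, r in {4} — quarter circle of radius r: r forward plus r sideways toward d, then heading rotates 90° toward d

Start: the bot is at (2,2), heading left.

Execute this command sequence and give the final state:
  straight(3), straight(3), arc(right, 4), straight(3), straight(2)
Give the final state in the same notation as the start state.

t0: at (2,2), heading left
t=1 straight(3) ⇒ at (-1,2), heading left
t=2 straight(3) ⇒ at (-4,2), heading left
t=3 arc(right, 4) ⇒ at (-8,6), heading up
t=4 straight(3) ⇒ at (-8,9), heading up
t=5 straight(2) ⇒ at (-8,11), heading up

at (-8,11), heading up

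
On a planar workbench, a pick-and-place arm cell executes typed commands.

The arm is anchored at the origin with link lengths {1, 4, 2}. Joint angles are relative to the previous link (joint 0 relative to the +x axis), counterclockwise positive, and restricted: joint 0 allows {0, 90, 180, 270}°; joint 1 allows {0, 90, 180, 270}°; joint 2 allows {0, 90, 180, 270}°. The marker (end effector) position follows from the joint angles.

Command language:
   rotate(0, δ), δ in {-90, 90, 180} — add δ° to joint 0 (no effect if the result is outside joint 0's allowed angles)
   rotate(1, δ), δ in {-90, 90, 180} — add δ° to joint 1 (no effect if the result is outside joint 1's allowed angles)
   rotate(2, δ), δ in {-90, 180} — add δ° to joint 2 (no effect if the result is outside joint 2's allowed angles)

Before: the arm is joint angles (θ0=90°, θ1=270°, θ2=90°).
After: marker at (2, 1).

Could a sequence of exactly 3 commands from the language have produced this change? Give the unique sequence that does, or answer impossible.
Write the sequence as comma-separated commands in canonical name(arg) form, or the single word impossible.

initial: joint angles (θ0=90°, θ1=270°, θ2=90°)
1. rotate(2, -90) → joint angles (θ0=90°, θ1=270°, θ2=0°)
2. rotate(2, -90) → joint angles (θ0=90°, θ1=270°, θ2=270°)
3. rotate(2, -90) → joint angles (θ0=90°, θ1=270°, θ2=180°)
no other 3-command option fits: unique.

rotate(2, -90), rotate(2, -90), rotate(2, -90)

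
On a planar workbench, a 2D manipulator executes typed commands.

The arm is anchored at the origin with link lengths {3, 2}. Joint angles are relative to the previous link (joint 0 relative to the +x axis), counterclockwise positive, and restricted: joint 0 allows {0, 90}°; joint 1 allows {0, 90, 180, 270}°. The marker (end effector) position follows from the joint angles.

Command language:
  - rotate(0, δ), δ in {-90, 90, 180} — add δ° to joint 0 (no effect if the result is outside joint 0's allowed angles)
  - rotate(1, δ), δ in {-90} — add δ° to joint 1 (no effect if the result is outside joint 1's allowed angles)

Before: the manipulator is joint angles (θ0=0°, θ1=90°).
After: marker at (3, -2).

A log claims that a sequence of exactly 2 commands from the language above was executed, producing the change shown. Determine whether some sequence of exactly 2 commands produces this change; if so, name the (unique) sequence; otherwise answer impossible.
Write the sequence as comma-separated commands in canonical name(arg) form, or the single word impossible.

initial: joint angles (θ0=0°, θ1=90°)
t=1 rotate(1, -90) ⇒ joint angles (θ0=0°, θ1=0°)
t=2 rotate(1, -90) ⇒ joint angles (θ0=0°, θ1=270°)
uniquely the one of 16 2-step routes that fits.

rotate(1, -90), rotate(1, -90)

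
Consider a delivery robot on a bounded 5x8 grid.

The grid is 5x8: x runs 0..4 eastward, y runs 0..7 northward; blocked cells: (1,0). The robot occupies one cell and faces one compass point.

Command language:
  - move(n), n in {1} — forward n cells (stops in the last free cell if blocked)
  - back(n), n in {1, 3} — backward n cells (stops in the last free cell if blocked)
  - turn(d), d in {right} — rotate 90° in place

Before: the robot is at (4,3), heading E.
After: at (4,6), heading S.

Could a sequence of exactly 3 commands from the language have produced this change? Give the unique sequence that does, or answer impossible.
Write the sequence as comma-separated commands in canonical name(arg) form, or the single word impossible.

move(1), turn(right), back(3)

key: cell and facing (now S) both changed — the 3 commands mix motion and turning
begin: at (4,3), heading E
step 1 (move(1)): at (4,3), heading E
step 2 (turn(right)): at (4,3), heading S
step 3 (back(3)): at (4,6), heading S
no rival 3-sequence matches.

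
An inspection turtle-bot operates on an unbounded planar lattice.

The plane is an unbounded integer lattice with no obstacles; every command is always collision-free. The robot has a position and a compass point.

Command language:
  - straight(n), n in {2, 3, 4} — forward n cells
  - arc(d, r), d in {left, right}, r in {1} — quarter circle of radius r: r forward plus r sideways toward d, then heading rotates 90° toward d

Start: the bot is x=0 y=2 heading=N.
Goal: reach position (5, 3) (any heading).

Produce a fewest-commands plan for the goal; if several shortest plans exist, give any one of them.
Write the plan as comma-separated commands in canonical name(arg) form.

begin: x=0 y=2 heading=N
step 1 (arc(right, 1)): x=1 y=3 heading=E
step 2 (straight(4)): x=5 y=3 heading=E
nothing shorter than 2 reaches the goal.

arc(right, 1), straight(4)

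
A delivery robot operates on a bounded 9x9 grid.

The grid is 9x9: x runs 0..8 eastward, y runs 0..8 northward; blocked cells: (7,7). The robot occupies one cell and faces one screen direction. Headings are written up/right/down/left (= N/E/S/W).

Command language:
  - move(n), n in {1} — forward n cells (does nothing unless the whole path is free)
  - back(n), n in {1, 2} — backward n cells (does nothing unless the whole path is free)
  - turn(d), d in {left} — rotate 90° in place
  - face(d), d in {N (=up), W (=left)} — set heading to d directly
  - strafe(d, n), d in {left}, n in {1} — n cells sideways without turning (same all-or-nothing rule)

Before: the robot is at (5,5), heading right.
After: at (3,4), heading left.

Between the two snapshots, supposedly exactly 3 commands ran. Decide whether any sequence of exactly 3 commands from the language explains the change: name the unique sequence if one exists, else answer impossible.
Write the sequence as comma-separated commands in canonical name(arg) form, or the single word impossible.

key: position moved to (3,4) AND the heading swung to W — translation plus rotation needed
initial: at (5,5), heading right
[1] after back(2): at (3,5), heading right
[2] after face(W): at (3,5), heading left
[3] after strafe(left, 1): at (3,4), heading left
uniquely the one of 343 3-step routes that fits.

back(2), face(W), strafe(left, 1)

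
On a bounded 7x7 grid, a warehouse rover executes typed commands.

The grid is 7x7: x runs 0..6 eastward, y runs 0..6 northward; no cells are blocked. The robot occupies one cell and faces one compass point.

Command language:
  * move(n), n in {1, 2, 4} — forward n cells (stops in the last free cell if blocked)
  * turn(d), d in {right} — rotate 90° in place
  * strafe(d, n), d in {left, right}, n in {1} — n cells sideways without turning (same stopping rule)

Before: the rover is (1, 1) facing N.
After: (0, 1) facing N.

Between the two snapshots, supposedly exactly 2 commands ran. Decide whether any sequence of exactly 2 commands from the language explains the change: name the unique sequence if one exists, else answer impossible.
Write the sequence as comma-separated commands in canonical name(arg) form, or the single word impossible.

strafe(left, 1), strafe(left, 1)

key: the second strafe(left, 1) runs into the grid edge before its full distance
from: (1, 1) facing N
t=1 strafe(left, 1) ⇒ (0, 1) facing N
t=2 strafe(left, 1) ⇒ (0, 1) facing N
no rival 2-sequence matches.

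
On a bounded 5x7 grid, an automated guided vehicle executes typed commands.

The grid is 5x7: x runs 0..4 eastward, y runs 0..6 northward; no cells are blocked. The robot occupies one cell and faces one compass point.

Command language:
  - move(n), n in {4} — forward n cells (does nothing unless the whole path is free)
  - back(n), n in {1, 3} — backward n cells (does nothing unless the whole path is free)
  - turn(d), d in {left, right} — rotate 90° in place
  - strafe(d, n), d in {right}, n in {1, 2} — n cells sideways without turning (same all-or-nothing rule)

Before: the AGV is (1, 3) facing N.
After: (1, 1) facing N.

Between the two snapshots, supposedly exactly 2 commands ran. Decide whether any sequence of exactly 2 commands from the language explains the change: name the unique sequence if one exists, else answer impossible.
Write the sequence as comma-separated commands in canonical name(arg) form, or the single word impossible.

key: still facing N at the end — nothing in the sequence rotates
from: (1, 3) facing N
step 1 (back(1)): (1, 2) facing N
step 2 (back(1)): (1, 1) facing N
no rival 2-sequence matches.

back(1), back(1)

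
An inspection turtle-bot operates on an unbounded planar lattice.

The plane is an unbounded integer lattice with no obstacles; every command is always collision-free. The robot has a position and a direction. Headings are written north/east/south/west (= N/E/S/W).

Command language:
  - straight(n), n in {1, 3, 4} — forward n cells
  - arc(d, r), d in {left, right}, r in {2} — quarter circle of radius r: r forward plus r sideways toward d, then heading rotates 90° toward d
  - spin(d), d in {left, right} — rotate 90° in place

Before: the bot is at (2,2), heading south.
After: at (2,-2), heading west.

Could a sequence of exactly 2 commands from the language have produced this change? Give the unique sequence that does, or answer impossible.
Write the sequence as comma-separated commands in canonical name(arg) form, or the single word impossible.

key: cell and facing (now W) both changed — the 2 commands mix motion and turning
begin: at (2,2), heading south
t=1 straight(4) ⇒ at (2,-2), heading south
t=2 spin(right) ⇒ at (2,-2), heading west
uniquely the one of 49 2-step routes that fits.

straight(4), spin(right)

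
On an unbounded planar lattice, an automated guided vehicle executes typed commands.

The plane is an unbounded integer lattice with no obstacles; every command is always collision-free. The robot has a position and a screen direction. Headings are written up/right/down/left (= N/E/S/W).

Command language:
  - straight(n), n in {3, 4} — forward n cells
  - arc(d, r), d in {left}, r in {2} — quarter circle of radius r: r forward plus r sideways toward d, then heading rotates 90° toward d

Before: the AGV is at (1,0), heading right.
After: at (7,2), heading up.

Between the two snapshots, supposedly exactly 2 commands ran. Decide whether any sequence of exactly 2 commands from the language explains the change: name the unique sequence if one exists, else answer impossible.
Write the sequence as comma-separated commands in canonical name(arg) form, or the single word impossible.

straight(4), arc(left, 2)

key: position moved to (7,2) AND the heading swung to N — translation plus rotation needed
begin: at (1,0), heading right
step 1 (straight(4)): at (5,0), heading right
step 2 (arc(left, 2)): at (7,2), heading up
no rival 2-sequence matches.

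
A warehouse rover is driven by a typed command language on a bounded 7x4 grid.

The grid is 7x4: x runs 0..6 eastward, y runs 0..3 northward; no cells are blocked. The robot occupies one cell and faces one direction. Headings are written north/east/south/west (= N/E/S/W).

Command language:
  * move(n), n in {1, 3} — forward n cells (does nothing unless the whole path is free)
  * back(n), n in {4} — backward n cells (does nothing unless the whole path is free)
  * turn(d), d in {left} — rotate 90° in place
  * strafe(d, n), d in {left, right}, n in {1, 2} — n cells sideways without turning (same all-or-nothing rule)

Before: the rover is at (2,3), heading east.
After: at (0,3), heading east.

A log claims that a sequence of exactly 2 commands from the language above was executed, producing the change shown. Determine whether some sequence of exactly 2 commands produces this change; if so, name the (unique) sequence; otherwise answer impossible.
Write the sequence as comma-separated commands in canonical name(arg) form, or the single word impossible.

impossible

every 2-command combo misses the target.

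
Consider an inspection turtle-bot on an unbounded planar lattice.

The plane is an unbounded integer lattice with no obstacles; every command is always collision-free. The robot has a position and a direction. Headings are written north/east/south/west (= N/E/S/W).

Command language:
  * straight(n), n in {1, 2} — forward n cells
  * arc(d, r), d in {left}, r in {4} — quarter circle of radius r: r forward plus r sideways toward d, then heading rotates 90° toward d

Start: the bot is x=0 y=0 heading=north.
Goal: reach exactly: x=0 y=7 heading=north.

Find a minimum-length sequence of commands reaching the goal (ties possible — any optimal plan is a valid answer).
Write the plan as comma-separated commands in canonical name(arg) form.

straight(2), straight(2), straight(2), straight(1)

from: x=0 y=0 heading=north
1. straight(2) → x=0 y=2 heading=north
2. straight(2) → x=0 y=4 heading=north
3. straight(2) → x=0 y=6 heading=north
4. straight(1) → x=0 y=7 heading=north
no 3-step plan works, so 4 is optimal.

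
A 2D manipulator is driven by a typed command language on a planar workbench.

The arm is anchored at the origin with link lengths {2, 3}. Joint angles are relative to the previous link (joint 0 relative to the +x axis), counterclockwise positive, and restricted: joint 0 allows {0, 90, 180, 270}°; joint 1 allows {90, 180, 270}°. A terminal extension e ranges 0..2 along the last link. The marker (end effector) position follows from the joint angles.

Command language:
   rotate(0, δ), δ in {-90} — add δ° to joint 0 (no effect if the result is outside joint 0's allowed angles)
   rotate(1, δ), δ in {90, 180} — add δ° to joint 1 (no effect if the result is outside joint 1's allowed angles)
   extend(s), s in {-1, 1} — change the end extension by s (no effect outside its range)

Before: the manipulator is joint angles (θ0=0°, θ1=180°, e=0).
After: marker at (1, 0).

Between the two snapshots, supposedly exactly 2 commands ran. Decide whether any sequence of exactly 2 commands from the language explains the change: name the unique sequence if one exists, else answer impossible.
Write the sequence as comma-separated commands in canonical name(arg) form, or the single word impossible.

rotate(0, -90), rotate(0, -90)

initial: joint angles (θ0=0°, θ1=180°, e=0)
t=1 rotate(0, -90) ⇒ joint angles (θ0=270°, θ1=180°, e=0)
t=2 rotate(0, -90) ⇒ joint angles (θ0=180°, θ1=180°, e=0)
uniquely the one of 25 2-step routes that fits.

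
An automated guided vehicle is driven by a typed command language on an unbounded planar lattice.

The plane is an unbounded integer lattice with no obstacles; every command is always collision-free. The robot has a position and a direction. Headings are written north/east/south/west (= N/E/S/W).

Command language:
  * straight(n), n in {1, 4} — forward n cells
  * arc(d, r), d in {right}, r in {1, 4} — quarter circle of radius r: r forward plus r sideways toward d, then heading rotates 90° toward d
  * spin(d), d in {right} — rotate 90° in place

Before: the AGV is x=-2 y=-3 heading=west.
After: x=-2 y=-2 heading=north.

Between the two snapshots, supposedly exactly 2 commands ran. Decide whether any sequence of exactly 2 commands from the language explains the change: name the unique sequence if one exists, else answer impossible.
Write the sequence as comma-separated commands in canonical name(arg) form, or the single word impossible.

key: position moved to (-2,-2) AND the heading swung to N — translation plus rotation needed
begin: x=-2 y=-3 heading=west
step 1 (spin(right)): x=-2 y=-3 heading=north
step 2 (straight(1)): x=-2 y=-2 heading=north
all 25 alternatives checked — unique.

spin(right), straight(1)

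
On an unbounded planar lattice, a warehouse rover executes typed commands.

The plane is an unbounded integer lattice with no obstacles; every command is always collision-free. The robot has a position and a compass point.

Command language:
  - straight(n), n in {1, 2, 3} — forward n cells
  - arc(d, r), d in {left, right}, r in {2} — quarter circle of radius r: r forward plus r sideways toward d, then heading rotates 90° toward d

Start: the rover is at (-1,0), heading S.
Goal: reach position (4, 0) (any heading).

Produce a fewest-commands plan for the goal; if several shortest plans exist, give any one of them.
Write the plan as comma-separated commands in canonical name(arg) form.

begin: at (-1,0), heading S
t=1 arc(left, 2) ⇒ at (1,-2), heading E
t=2 straight(1) ⇒ at (2,-2), heading E
t=3 arc(left, 2) ⇒ at (4,0), heading N
shorter routes all fall short; 3 is best.

arc(left, 2), straight(1), arc(left, 2)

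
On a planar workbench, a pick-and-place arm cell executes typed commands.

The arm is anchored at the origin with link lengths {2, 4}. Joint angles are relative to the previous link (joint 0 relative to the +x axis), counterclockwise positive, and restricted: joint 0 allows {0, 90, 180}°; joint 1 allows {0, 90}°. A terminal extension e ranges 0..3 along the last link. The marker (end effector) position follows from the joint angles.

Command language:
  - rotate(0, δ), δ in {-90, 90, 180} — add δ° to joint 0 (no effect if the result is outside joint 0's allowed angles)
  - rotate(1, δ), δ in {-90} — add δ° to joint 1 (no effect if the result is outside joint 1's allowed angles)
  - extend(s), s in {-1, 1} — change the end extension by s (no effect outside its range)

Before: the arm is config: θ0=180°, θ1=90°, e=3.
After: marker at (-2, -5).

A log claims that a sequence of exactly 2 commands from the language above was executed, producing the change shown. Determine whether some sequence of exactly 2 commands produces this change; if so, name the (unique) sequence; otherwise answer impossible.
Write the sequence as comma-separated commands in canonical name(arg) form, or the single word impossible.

begin: config: θ0=180°, θ1=90°, e=3
t=1 extend(-1) ⇒ config: θ0=180°, θ1=90°, e=2
t=2 extend(-1) ⇒ config: θ0=180°, θ1=90°, e=1
no rival 2-sequence matches.

extend(-1), extend(-1)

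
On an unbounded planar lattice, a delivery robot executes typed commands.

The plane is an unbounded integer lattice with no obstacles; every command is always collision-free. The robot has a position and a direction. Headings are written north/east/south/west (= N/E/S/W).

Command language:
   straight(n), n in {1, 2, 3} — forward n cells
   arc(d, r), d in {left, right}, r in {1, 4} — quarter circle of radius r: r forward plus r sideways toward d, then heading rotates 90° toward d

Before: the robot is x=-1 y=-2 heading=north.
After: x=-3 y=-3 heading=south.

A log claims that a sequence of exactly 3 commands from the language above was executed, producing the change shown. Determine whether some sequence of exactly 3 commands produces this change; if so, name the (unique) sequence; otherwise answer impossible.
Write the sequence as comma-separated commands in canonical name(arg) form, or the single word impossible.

arc(left, 1), arc(left, 1), straight(1)

key: order matters: swapping arc(left, 1) and straight(1) lands elsewhere
from: x=-1 y=-2 heading=north
1. arc(left, 1) → x=-2 y=-1 heading=west
2. arc(left, 1) → x=-3 y=-2 heading=south
3. straight(1) → x=-3 y=-3 heading=south
uniquely the one of 343 3-step routes that fits.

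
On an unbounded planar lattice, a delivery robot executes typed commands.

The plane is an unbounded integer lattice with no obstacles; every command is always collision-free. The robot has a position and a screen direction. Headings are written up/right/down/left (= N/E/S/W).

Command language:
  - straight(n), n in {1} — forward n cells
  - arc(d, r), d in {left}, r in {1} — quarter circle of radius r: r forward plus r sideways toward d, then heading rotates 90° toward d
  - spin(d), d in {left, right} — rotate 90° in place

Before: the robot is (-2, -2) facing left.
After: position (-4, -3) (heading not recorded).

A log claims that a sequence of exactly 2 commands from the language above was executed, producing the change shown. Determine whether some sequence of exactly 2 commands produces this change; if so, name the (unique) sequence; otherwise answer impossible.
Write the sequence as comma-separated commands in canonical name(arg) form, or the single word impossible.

straight(1), arc(left, 1)

key: order matters: swapping straight(1) and arc(left, 1) lands elsewhere
from: (-2, -2) facing left
t=1 straight(1) ⇒ (-3, -2) facing left
t=2 arc(left, 1) ⇒ (-4, -3) facing down
all 16 alternatives checked — unique.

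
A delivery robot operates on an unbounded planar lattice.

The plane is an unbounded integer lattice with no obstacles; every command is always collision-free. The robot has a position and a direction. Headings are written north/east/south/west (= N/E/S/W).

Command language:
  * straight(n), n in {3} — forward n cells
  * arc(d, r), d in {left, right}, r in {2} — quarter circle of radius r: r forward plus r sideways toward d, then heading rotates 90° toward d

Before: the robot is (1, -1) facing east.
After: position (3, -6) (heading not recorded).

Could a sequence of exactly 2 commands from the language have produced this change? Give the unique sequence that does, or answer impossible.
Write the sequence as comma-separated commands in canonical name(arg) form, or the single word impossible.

arc(right, 2), straight(3)

key: order matters: swapping arc(right, 2) and straight(3) lands elsewhere
initial: (1, -1) facing east
step 1 (arc(right, 2)): (3, -3) facing south
step 2 (straight(3)): (3, -6) facing south
uniquely the one of 9 2-step routes that fits.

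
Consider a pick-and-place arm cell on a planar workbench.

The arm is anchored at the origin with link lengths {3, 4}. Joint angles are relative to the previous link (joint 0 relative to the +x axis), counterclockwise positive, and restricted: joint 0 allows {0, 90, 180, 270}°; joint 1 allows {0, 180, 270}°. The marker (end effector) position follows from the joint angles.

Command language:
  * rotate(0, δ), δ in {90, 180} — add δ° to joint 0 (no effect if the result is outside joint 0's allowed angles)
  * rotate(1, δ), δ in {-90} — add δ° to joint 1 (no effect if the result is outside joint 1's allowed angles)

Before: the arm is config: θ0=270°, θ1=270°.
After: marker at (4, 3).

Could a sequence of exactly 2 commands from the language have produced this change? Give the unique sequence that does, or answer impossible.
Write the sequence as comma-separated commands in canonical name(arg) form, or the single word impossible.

rotate(0, 90), rotate(0, 90)

from: config: θ0=270°, θ1=270°
[1] after rotate(0, 90): config: θ0=0°, θ1=270°
[2] after rotate(0, 90): config: θ0=90°, θ1=270°
uniquely the one of 9 2-step routes that fits.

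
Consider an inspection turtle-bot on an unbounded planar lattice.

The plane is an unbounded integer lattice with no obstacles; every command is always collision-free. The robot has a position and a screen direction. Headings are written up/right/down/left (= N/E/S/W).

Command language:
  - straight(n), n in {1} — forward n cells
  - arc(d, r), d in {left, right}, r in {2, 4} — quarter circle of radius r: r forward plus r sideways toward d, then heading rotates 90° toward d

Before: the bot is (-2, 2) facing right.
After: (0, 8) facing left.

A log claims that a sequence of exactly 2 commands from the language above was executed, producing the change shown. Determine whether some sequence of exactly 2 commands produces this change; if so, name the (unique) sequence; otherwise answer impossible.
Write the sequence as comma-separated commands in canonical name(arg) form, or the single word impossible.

arc(left, 4), arc(left, 2)

key: cell and facing (now W) both changed — the 2 commands mix motion and turning
t0: (-2, 2) facing right
[1] after arc(left, 4): (2, 6) facing up
[2] after arc(left, 2): (0, 8) facing left
all 25 alternatives checked — unique.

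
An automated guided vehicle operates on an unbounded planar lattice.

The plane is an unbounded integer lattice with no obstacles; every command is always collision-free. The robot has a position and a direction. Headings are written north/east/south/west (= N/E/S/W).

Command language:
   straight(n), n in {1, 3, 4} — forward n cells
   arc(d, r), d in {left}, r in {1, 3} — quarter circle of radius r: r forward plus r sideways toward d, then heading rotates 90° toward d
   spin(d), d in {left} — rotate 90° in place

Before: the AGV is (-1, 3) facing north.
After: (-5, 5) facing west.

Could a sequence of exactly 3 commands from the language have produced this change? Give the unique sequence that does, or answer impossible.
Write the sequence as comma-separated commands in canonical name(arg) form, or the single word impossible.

straight(1), arc(left, 1), straight(3)

key: running straight(3) before straight(1) would end elsewhere — order is forced
start: (-1, 3) facing north
[1] after straight(1): (-1, 4) facing north
[2] after arc(left, 1): (-2, 5) facing west
[3] after straight(3): (-5, 5) facing west
no rival 3-sequence matches.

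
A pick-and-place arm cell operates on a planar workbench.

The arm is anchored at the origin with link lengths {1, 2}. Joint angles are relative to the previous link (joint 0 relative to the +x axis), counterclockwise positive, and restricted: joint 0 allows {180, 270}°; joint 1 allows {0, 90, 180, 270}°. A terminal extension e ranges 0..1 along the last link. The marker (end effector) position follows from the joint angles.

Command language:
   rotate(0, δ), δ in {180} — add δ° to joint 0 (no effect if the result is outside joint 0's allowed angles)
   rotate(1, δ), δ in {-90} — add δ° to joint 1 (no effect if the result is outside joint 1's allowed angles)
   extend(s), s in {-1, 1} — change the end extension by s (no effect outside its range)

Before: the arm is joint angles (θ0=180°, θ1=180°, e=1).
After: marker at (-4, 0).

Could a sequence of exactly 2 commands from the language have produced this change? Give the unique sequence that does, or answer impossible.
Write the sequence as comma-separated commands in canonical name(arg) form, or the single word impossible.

rotate(1, -90), rotate(1, -90)

t0: joint angles (θ0=180°, θ1=180°, e=1)
t=1 rotate(1, -90) ⇒ joint angles (θ0=180°, θ1=90°, e=1)
t=2 rotate(1, -90) ⇒ joint angles (θ0=180°, θ1=0°, e=1)
no other 2-command option fits: unique.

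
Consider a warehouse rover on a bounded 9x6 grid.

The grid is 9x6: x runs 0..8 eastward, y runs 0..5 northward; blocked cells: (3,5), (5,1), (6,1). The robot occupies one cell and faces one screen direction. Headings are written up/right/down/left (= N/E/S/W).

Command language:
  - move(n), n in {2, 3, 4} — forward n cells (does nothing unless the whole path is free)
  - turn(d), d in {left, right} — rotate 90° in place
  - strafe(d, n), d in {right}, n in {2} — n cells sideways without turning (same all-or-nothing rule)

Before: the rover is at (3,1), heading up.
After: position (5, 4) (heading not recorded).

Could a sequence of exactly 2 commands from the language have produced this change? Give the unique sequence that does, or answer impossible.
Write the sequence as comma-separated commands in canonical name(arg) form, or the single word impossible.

move(3), strafe(right, 2)

key: order matters: swapping move(3) and strafe(right, 2) lands elsewhere
begin: at (3,1), heading up
[1] after move(3): at (3,4), heading up
[2] after strafe(right, 2): at (5,4), heading up
no rival 2-sequence matches.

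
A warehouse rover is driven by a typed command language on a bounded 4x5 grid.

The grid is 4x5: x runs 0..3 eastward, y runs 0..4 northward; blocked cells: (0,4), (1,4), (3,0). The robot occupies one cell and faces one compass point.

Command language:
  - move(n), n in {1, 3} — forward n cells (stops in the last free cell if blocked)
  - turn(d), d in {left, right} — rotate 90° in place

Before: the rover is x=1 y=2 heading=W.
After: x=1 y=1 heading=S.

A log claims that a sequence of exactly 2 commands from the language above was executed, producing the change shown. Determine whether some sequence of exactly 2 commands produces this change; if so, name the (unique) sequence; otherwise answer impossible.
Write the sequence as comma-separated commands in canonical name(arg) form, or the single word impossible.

key: cell and facing (now S) both changed — the 2 commands mix motion and turning
initial: x=1 y=2 heading=W
1. turn(left) → x=1 y=2 heading=S
2. move(1) → x=1 y=1 heading=S
uniquely the one of 16 2-step routes that fits.

turn(left), move(1)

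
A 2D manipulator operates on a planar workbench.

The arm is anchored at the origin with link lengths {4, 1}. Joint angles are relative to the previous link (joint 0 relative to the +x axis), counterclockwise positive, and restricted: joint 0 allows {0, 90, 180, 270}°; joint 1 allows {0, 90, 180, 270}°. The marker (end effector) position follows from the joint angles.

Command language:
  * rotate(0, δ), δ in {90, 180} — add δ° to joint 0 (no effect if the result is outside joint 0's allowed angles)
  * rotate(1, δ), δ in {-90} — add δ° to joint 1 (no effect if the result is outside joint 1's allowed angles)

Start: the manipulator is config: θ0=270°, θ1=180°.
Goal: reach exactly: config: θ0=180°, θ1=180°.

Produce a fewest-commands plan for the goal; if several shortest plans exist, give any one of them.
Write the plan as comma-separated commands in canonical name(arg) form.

begin: config: θ0=270°, θ1=180°
[1] after rotate(0, 180): config: θ0=90°, θ1=180°
[2] after rotate(0, 90): config: θ0=180°, θ1=180°
nothing shorter than 2 reaches the goal.

rotate(0, 180), rotate(0, 90)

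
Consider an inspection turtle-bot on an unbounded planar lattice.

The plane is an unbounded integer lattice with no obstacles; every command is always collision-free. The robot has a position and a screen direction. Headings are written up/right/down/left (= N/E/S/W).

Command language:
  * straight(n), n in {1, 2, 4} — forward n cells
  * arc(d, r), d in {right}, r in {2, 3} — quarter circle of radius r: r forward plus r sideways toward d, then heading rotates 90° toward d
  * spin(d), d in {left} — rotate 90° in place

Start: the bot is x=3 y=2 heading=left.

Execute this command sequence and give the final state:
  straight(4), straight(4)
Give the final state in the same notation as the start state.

initial: x=3 y=2 heading=left
1. straight(4) → x=-1 y=2 heading=left
2. straight(4) → x=-5 y=2 heading=left

x=-5 y=2 heading=left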